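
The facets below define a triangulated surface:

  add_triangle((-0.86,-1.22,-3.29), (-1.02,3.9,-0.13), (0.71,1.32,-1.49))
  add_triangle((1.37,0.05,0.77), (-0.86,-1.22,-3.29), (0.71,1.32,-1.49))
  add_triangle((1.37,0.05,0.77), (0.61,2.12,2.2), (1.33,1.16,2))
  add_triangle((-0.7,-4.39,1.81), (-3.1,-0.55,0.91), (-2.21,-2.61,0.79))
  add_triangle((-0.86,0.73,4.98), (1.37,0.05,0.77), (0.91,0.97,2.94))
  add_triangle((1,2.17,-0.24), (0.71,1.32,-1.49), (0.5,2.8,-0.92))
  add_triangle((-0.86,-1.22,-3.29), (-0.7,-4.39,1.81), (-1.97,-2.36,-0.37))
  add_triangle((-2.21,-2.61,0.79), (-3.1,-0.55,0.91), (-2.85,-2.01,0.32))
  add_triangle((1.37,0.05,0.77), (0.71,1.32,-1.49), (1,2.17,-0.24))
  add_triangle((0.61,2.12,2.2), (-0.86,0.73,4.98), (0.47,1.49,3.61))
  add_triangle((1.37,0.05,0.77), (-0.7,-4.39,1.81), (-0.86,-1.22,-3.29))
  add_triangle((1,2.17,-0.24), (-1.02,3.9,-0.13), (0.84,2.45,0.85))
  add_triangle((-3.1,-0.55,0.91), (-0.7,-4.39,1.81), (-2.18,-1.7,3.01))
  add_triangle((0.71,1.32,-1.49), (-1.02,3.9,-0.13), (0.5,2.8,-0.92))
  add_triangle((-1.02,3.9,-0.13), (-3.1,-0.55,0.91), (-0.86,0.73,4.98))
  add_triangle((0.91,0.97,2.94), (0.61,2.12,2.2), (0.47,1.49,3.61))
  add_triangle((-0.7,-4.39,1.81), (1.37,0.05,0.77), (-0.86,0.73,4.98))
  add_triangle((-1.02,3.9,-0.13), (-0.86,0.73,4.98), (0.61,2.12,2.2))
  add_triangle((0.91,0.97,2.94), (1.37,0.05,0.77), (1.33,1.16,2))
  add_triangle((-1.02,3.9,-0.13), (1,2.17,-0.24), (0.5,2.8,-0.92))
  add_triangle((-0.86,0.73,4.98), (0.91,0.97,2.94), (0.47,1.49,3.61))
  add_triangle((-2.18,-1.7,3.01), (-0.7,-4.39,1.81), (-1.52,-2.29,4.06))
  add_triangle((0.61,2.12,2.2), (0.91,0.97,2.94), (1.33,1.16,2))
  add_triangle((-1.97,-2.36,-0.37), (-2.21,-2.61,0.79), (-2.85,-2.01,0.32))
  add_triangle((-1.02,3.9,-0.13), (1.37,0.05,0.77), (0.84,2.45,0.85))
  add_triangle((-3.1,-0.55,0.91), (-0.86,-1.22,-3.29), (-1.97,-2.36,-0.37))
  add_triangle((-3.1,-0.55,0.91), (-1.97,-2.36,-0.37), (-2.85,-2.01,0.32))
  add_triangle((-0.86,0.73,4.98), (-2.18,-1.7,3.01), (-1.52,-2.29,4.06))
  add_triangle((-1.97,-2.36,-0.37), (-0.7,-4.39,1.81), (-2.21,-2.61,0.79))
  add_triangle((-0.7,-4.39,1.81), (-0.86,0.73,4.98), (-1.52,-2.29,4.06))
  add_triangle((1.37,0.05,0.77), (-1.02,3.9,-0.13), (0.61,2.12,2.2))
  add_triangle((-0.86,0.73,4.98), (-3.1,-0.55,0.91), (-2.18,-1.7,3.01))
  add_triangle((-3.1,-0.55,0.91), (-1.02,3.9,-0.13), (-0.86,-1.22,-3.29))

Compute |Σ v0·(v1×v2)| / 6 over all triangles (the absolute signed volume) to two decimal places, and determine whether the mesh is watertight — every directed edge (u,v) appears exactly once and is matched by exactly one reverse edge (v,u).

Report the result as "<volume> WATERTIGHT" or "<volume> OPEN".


Per-triangle v0·(v1×v2)/6:
  t1: +3.3927
  t2: +1.3420
  t3: +0.1286
  t4: +1.5273
  t5: +0.7464
  t6: +0.4066
  t7: +3.7689
  t8: +0.7018
  t9: +0.6833
  t10: +0.8419
  t11: +3.3950
  t12: +1.1107
  t13: +4.1350
  t14: +0.5912
  t15: +10.1639
  t16: +0.4319
  t17: +5.8276
  t18: +4.7753
  t19: +0.3484
  t20: +0.7080
  t21: +0.6414
  t22: +2.4008
  t23: +0.5031
  t24: +0.5451
  t25: -0.0948
  t26: +3.1567
  t27: +0.2004
  t28: +2.5203
  t29: +1.4291
  t30: +2.2363
  t31: +1.4573
  t32: +4.2884
  t33: +7.7061
Σ = +72.0164 → |volume| = 72.02

Directed edges: 99 total; 3 unmatched, e.g. (1,2.17,-0.24)→(1.37,0.05,0.77) → open.

72.02 OPEN


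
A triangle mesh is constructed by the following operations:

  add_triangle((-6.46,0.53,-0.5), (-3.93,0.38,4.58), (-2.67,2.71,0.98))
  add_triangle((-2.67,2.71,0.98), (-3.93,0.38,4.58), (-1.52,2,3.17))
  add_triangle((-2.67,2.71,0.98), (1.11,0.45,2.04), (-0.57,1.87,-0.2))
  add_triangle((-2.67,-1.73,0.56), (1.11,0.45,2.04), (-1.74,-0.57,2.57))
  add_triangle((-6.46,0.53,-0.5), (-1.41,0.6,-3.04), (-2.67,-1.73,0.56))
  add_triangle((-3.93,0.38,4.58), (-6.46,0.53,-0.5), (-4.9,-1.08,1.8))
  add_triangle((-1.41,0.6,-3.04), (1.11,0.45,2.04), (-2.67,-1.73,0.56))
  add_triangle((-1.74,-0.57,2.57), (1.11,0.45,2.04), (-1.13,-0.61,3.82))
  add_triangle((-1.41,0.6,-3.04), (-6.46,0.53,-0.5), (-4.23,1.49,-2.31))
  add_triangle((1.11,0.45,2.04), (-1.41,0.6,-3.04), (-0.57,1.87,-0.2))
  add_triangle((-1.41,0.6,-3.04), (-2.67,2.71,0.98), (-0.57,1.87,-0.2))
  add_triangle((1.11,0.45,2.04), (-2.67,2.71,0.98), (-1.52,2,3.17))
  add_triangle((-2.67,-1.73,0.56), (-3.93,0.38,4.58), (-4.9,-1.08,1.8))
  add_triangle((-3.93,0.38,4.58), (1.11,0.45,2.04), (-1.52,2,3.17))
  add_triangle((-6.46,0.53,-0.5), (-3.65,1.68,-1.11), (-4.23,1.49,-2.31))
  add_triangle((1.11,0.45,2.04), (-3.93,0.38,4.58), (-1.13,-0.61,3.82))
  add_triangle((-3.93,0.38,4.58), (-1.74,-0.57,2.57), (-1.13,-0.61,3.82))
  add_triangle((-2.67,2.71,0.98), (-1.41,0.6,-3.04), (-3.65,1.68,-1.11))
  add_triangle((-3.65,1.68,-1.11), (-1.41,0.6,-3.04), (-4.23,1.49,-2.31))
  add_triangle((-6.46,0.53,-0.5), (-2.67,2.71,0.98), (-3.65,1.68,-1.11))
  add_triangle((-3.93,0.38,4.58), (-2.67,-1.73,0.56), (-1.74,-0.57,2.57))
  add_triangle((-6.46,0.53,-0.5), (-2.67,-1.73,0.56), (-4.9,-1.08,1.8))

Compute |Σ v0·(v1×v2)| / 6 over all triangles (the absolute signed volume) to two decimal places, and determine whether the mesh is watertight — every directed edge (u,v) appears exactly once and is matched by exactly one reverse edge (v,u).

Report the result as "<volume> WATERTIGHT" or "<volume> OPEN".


Per-triangle v0·(v1×v2)/6:
  t1: +13.0254
  t2: +4.8333
  t3: +1.6936
  t4: +0.8279
  t5: +5.7506
  t6: +7.9284
  t7: -1.1312
  t8: -0.3098
  t9: +2.5728
  t10: +0.3581
  t11: +2.1959
  t12: +1.3347
  t13: +2.4955
  t14: +3.5355
  t15: +1.9286
  t16: +2.4843
  t17: +0.9549
  t18: +2.2993
  t19: +0.6954
  t20: +3.9831
  t21: +1.9399
  t22: +3.3498
Σ = +62.7461 → |volume| = 62.75

Directed edges: 66 total, each appears once with its reverse present → watertight.

62.75 WATERTIGHT


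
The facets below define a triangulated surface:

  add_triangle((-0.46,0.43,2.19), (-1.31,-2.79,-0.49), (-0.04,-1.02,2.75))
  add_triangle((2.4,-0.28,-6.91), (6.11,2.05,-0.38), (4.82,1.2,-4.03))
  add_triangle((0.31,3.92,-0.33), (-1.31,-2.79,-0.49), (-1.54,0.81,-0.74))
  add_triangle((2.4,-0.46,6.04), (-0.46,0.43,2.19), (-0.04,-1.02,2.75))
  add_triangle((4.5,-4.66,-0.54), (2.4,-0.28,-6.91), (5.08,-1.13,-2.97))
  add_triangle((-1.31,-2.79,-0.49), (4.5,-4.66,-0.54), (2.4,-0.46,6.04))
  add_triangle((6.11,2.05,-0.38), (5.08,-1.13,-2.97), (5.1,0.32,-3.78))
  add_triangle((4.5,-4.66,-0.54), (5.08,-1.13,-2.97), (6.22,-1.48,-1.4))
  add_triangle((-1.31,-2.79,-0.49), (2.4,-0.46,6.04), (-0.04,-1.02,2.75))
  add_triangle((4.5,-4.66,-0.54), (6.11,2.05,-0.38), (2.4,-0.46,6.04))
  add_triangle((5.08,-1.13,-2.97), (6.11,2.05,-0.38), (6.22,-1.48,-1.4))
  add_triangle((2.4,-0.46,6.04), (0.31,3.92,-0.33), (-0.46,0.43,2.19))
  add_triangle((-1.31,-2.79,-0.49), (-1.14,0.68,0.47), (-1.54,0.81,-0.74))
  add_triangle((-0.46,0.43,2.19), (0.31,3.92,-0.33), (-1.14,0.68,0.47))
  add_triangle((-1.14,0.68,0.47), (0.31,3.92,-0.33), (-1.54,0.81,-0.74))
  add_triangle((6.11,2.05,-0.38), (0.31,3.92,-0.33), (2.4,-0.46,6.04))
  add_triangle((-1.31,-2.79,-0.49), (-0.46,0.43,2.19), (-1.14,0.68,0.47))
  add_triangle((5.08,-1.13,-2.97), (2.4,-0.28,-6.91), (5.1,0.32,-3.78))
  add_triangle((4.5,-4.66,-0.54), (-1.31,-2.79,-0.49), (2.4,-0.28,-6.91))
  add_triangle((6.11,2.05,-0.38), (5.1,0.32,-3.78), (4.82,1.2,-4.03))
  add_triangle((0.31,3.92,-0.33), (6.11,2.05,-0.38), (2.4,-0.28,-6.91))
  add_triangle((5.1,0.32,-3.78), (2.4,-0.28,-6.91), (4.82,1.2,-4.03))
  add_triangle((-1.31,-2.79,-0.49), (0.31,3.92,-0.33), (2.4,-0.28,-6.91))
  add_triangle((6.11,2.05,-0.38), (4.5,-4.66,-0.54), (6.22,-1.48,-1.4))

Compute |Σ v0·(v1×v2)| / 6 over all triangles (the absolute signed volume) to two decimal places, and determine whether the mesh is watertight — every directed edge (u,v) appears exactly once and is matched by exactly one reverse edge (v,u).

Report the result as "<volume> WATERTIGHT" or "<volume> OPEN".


206.98 WATERTIGHT

Per-triangle v0·(v1×v2)/6:
  t1: +1.3331
  t2: -1.2502
  t3: +0.2815
  t4: +1.7659
  t5: +16.6106
  t6: +18.6966
  t7: +6.2352
  t8: +6.7579
  t9: +2.3139
  t10: +39.2219
  t11: +6.7160
  t12: +5.4805
  t13: +0.9117
  t14: +1.5661
  t15: +1.0765
  t16: +23.6508
  t17: +1.3269
  t18: +6.6097
  t19: +21.6644
  t20: +3.8132
  t21: +26.6153
  t22: +4.0822
  t23: +6.0818
  t24: +5.4207
Σ = +206.9824 → |volume| = 206.98

Directed edges: 72 total, each appears once with its reverse present → watertight.


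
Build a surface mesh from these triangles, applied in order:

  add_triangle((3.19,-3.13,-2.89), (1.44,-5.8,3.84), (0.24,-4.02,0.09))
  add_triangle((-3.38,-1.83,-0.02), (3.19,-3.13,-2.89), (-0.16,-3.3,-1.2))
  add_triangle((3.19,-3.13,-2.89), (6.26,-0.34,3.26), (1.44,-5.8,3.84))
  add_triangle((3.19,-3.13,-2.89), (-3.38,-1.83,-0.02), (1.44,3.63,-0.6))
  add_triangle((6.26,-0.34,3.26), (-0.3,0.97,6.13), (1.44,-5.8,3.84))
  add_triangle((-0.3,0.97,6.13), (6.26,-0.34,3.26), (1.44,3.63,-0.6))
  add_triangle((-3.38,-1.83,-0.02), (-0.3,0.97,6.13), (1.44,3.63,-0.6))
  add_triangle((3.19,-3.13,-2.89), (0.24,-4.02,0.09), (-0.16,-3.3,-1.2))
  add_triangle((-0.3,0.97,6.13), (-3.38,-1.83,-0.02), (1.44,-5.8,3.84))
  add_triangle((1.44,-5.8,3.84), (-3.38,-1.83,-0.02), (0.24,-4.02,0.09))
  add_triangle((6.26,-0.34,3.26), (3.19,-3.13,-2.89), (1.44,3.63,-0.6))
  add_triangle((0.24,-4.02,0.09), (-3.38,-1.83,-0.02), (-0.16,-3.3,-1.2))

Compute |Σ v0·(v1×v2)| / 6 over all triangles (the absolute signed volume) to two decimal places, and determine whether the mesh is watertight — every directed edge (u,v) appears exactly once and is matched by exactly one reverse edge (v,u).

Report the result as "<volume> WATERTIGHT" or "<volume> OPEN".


Per-triangle v0·(v1×v2)/6:
  t1: +9.6343
  t2: +1.9848
  t3: +36.7023
  t4: +6.3358
  t5: +40.6019
  t6: +25.6640
  t7: +10.2340
  t8: +3.2712
  t9: +25.1719
  t10: +8.6289
  t11: +21.7726
  t12: +2.9635
Σ = +192.9651 → |volume| = 192.97

Directed edges: 36 total, each appears once with its reverse present → watertight.

192.97 WATERTIGHT


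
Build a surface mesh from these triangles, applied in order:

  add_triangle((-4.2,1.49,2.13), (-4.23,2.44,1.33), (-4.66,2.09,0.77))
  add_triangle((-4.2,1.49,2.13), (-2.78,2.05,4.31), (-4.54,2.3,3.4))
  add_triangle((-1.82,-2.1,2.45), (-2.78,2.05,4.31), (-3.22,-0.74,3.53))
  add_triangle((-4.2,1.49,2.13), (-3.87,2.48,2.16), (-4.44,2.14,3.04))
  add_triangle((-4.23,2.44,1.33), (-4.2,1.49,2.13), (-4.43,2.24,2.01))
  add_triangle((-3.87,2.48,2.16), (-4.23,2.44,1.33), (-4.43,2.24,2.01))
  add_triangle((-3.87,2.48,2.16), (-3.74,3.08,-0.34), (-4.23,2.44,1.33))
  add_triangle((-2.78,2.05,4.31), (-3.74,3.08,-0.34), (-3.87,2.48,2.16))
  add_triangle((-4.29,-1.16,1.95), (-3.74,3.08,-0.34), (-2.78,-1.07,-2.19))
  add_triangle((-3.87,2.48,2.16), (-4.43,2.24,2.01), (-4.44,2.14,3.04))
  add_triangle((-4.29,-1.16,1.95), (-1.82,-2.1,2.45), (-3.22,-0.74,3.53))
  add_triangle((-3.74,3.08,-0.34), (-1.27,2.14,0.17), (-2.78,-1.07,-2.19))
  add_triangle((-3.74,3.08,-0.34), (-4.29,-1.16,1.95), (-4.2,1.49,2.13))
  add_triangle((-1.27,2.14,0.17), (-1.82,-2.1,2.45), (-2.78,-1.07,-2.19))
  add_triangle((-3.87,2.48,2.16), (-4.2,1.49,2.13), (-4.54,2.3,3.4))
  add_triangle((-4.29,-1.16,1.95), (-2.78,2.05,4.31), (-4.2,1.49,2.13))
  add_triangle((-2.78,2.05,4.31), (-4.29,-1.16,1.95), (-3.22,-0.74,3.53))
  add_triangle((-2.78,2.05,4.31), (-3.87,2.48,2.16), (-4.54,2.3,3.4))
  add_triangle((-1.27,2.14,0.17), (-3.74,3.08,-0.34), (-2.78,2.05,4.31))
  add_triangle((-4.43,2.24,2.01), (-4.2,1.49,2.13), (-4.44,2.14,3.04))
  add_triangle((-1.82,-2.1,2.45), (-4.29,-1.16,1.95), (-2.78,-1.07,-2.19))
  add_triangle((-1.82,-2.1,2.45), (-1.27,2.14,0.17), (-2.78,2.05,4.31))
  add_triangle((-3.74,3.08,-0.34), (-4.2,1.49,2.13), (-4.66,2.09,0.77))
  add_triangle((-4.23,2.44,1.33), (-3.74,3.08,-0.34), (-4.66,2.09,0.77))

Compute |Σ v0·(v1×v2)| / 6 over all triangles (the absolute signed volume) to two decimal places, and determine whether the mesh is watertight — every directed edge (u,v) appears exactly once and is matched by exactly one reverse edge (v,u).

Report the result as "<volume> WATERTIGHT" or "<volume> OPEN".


34.75 WATERTIGHT

Per-triangle v0·(v1×v2)/6:
  t1: +0.7984
  t2: +0.5822
  t3: +1.7956
  t4: -0.5328
  t5: +0.2258
  t6: +0.3175
  t7: +0.8782
  t8: +1.6361
  t9: +10.5671
  t10: +0.4274
  t11: +2.5272
  t12: +0.7235
  t13: +4.4760
  t14: -5.4894
  t15: +0.7553
  t16: +5.2766
  t17: +3.8547
  t18: +1.2341
  t19: +3.1544
  t20: +0.4624
  t21: +4.3397
  t22: -3.0763
  t23: -1.2714
  t24: +1.0913
Σ = +34.7536 → |volume| = 34.75

Directed edges: 72 total, each appears once with its reverse present → watertight.


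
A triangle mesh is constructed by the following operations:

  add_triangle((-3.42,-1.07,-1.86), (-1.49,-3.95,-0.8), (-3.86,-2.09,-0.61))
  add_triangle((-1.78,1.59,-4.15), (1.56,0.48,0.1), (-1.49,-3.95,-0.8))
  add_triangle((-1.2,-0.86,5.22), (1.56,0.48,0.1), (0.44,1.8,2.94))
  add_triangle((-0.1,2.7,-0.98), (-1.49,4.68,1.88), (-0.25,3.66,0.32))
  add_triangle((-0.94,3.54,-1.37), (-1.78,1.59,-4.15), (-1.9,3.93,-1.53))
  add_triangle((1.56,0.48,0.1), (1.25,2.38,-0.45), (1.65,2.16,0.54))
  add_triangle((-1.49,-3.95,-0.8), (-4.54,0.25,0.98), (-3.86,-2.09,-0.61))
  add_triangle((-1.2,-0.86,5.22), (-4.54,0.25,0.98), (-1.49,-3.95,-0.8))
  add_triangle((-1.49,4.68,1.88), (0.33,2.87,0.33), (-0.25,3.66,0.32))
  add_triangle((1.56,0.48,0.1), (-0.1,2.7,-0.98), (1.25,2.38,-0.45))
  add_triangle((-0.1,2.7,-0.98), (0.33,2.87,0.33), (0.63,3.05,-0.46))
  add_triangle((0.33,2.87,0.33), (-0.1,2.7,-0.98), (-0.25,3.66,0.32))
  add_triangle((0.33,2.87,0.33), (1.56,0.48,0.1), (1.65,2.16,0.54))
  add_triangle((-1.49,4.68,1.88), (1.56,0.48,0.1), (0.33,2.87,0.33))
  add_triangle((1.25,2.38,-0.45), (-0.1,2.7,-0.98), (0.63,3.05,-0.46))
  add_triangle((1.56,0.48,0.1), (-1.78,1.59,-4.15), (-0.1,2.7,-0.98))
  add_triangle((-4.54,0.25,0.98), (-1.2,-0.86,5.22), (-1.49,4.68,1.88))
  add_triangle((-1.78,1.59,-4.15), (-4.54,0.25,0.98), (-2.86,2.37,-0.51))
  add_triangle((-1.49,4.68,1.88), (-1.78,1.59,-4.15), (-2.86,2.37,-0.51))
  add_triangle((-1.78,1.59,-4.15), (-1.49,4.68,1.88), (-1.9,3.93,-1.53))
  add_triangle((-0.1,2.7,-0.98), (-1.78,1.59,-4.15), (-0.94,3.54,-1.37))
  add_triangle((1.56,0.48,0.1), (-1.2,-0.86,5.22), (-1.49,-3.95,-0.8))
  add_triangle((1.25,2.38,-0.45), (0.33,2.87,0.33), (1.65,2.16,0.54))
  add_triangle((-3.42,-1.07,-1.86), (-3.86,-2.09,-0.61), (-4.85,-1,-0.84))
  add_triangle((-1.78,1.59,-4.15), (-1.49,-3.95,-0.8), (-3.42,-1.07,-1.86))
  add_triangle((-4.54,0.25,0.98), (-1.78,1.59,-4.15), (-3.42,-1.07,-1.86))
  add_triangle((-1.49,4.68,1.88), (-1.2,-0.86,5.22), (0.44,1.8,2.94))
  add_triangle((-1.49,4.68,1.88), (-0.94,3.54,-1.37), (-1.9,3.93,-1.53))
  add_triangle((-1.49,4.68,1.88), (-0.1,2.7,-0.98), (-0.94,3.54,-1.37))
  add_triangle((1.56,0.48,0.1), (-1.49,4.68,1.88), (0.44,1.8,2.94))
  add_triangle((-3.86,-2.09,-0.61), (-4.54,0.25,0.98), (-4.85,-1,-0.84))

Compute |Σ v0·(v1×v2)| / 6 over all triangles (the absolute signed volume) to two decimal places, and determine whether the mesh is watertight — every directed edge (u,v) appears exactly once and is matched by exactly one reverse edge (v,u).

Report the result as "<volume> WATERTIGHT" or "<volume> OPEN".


Per-triangle v0·(v1×v2)/6:
  t1: +2.9522
  t2: +4.0553
  t3: +2.6641
  t4: +0.7924
  t5: +1.7788
  t6: +0.4530
  t7: +2.4490
  t8: +15.9215
  t9: +0.5284
  t10: +0.1287
  t11: +0.3316
  t12: +0.3943
  t13: -0.1799
  t14: +1.0094
  t15: +0.2513
  t16: +2.3244
  t17: +18.3518
  t18: +6.3182
  t19: +6.4117
  t20: +0.6653
  t21: +1.2346
  t22: +4.8984
  t23: +0.6214
  t24: +1.3434
  t25: +6.3060
  t26: +7.2504
  t27: +6.9463
  t28: +1.8665
  t29: +1.3531
  t30: +3.0352
  t31: +1.9038
Σ = +104.3603 → |volume| = 104.36

Directed edges: 93 total; 9 unmatched, e.g. (0.33,2.87,0.33)→(0.63,3.05,-0.46) → open.

104.36 OPEN


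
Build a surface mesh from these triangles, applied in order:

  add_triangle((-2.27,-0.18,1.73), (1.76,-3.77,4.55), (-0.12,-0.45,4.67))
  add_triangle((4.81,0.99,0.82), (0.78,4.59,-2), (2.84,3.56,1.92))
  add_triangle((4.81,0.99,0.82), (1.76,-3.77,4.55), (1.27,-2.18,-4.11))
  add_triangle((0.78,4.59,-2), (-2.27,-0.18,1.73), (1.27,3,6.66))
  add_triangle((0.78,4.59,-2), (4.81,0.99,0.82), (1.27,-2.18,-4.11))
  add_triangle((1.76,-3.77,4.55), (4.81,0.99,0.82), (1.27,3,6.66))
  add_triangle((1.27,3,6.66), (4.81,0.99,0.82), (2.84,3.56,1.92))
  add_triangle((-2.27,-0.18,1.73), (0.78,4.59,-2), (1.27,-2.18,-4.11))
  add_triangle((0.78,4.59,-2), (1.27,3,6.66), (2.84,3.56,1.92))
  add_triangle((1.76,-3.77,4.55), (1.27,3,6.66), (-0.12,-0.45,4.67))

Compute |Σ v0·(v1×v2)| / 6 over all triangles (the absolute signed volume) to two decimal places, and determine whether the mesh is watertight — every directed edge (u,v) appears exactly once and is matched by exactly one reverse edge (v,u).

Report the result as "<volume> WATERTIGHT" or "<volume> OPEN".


142.92 OPEN

Per-triangle v0·(v1×v2)/6:
  t1: +5.7904
  t2: +10.1865
  t3: +22.6503
  t4: +14.6095
  t5: +19.5378
  t6: +30.6758
  t7: +12.2176
  t8: +6.5957
  t9: +11.6036
  t10: +9.0571
Σ = +142.9243 → |volume| = 142.92

Directed edges: 30 total; 6 unmatched, e.g. (-2.27,-0.18,1.73)→(1.76,-3.77,4.55) → open.


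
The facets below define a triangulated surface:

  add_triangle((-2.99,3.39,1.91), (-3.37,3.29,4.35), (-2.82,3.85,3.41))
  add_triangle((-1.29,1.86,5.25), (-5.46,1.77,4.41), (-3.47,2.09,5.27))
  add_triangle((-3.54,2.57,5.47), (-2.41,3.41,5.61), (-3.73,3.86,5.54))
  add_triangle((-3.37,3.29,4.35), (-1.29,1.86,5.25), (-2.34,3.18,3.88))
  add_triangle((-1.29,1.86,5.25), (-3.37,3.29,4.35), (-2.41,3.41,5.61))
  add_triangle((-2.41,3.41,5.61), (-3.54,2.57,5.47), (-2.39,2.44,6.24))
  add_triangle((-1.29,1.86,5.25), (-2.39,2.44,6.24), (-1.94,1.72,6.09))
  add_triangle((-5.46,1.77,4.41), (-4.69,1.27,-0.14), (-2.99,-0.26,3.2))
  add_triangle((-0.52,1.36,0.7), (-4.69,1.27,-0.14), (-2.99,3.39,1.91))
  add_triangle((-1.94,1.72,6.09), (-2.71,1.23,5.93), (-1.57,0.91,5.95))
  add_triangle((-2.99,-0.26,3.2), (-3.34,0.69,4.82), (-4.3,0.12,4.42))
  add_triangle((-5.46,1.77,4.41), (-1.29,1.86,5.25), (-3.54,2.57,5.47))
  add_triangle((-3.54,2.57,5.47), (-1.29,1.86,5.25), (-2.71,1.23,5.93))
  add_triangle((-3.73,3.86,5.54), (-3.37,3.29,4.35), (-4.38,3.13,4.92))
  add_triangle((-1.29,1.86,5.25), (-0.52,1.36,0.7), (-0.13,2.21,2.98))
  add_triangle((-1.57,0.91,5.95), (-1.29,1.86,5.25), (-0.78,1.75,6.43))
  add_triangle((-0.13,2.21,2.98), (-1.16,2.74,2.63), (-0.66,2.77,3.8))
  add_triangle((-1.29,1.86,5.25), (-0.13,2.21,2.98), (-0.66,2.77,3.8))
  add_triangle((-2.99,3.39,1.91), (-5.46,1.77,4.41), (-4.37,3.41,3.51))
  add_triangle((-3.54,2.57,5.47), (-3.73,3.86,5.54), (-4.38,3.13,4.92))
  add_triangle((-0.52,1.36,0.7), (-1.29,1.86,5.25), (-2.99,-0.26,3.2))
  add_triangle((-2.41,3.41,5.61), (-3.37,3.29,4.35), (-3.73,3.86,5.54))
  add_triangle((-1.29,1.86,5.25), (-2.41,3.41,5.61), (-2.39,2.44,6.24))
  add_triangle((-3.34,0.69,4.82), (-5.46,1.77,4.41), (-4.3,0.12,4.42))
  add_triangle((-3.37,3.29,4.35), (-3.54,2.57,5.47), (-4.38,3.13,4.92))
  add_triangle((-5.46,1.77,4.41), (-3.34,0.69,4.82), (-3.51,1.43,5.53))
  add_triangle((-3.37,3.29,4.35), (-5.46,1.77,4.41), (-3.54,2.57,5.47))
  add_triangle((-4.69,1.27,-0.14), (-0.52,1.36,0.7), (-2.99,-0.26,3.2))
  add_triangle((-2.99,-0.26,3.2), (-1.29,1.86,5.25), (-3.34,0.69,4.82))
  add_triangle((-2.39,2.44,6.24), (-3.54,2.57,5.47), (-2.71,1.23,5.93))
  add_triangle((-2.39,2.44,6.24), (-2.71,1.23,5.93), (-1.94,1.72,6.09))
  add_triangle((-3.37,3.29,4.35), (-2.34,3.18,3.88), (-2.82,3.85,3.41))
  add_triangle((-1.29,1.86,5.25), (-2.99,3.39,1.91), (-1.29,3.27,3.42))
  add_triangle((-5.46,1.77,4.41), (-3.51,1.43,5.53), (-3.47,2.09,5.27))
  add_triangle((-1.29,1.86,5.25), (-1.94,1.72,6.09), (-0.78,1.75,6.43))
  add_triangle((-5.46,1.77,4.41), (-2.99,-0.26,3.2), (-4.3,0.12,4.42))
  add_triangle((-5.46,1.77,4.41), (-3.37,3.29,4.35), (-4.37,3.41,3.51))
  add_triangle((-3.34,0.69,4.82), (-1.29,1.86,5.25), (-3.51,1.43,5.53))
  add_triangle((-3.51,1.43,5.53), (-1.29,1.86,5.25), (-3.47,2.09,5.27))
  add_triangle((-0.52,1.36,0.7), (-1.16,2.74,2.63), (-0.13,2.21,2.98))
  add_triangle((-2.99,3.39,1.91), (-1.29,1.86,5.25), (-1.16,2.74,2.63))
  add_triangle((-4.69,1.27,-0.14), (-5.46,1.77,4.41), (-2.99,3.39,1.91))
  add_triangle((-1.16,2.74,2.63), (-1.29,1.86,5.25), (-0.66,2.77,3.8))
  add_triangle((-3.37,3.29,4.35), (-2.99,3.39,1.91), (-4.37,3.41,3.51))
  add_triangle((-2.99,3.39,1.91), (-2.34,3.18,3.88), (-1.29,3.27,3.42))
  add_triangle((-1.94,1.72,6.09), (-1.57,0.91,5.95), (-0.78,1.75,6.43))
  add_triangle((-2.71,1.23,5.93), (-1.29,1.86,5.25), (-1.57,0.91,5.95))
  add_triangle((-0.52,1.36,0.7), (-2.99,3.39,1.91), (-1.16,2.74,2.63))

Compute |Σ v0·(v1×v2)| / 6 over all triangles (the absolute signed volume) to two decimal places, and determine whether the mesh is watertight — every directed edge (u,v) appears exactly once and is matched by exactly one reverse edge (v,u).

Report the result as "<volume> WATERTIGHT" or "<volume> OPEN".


Per-triangle v0·(v1×v2)/6:
  t1: +1.1403
  t2: -0.4585
  t3: +1.5010
  t4: +1.5132
  t5: -1.2856
  t6: +1.7107
  t7: +0.4170
  t8: +4.5730
  t9: +0.4621
  t10: +0.7889
  t11: +0.3955
  t12: +2.0215
  t13: -2.3663
  t14: +0.3768
  t15: -0.9374
  t16: -0.8884
  t17: +0.2188
  t18: +0.4738
  t19: +0.8728
  t20: +1.2627
  t21: -2.5686
  t22: +0.1239
  t23: +0.8594
  t24: +2.1220
  t25: -0.9448
  t26: +1.5274
  t27: +3.1135
  t28: -3.7329
  t29: +0.6665
  t30: +1.8328
  t31: +0.7463
  t32: +0.6453
  t33: -3.4723
  t34: +1.7110
  t35: +0.5113
  t36: +0.1492
  t37: +2.9925
  t38: +0.9174
  t39: +1.4268
  t40: +0.2446
  t41: +2.7685
  t42: +8.7680
  t43: +1.0731
  t44: +1.5012
  t45: +1.4667
  t46: +0.9700
  t47: -1.2311
  t48: +0.4641
Σ = +36.4434 → |volume| = 36.44

Directed edges: 144 total; 6 unmatched, e.g. (-2.82,3.85,3.41)→(-2.99,3.39,1.91) → open.

36.44 OPEN


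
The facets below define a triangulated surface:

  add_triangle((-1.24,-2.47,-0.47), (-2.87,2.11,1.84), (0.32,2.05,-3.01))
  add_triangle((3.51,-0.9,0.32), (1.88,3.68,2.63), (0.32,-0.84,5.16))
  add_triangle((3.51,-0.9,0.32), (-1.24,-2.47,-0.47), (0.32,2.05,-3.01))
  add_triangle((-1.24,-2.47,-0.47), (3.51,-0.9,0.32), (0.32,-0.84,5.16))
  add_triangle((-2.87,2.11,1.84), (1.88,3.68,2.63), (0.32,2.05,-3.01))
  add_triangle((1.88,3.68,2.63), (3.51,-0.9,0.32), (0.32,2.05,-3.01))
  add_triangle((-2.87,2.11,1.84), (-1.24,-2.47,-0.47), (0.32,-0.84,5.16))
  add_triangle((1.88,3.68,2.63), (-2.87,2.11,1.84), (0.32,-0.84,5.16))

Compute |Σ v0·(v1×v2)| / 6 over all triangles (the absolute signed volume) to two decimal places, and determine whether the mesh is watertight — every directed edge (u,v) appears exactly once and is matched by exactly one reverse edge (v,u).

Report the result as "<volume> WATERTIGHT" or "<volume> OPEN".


Per-triangle v0·(v1×v2)/6:
  t1: +5.9197
  t2: +13.5827
  t3: +5.4019
  t4: +8.5264
  t5: +10.9841
  t6: +10.4663
  t7: +9.0443
  t8: +14.1006
Σ = +78.0261 → |volume| = 78.03

Directed edges: 24 total, each appears once with its reverse present → watertight.

78.03 WATERTIGHT


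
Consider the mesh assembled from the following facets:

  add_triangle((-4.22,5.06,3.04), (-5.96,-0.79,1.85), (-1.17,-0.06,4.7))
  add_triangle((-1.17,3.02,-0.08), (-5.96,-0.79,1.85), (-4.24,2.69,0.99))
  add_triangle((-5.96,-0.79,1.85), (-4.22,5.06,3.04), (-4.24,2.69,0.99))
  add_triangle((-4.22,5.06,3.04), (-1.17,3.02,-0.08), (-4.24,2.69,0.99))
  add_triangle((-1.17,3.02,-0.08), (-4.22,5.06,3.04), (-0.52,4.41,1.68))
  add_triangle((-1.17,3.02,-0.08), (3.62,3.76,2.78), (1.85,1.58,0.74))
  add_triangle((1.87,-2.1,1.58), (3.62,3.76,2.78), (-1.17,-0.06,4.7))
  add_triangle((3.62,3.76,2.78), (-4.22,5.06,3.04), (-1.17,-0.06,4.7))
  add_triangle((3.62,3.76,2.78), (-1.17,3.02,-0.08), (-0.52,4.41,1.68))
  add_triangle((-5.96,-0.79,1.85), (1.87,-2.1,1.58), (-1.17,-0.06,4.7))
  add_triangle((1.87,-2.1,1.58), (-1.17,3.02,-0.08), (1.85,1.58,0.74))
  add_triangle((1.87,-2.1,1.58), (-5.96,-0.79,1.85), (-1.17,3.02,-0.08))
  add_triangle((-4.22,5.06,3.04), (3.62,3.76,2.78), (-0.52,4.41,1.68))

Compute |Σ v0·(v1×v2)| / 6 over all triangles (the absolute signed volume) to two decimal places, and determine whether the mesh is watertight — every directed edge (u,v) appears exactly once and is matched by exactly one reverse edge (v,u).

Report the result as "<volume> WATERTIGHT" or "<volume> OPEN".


Per-triangle v0·(v1×v2)/6:
  t1: +24.0443
  t2: +0.4031
  t3: +7.4091
  t4: +3.9018
  t5: +3.9424
  t6: +1.5707
  t7: +13.7543
  t8: +27.5192
  t9: +2.8687
  t10: +10.3185
  t11: -1.4734
  t12: -5.7803
  t13: +6.9111
Σ = +95.3897 → |volume| = 95.39

Directed edges: 39 total; 3 unmatched, e.g. (3.62,3.76,2.78)→(1.85,1.58,0.74) → open.

95.39 OPEN


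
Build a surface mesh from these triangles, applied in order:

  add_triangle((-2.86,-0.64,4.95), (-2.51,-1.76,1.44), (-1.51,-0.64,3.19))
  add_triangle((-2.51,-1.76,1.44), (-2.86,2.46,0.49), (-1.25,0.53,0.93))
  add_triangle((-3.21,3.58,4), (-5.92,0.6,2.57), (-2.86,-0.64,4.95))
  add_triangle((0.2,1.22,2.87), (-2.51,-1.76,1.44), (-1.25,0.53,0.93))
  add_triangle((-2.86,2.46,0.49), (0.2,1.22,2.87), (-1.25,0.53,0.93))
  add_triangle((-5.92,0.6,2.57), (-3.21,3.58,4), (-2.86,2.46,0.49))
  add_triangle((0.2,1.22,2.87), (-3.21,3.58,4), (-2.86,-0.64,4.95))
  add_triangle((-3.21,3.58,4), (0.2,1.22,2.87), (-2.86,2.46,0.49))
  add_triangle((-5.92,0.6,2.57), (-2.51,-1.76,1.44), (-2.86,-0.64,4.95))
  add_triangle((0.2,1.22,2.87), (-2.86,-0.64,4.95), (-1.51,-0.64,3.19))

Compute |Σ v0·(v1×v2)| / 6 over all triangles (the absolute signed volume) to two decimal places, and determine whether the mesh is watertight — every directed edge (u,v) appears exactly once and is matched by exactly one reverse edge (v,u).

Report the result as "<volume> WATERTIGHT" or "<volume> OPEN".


Per-triangle v0·(v1×v2)/6:
  t1: +0.7475
  t2: -1.0748
  t3: +14.3000
  t4: -1.6600
  t5: -1.2297
  t6: +7.9945
  t7: +7.4610
  t8: +1.1555
  t9: +7.0492
  t10: +0.7861
Σ = +35.5294 → |volume| = 35.53

Directed edges: 30 total; 6 unmatched, e.g. (-2.51,-1.76,1.44)→(-1.51,-0.64,3.19) → open.

35.53 OPEN


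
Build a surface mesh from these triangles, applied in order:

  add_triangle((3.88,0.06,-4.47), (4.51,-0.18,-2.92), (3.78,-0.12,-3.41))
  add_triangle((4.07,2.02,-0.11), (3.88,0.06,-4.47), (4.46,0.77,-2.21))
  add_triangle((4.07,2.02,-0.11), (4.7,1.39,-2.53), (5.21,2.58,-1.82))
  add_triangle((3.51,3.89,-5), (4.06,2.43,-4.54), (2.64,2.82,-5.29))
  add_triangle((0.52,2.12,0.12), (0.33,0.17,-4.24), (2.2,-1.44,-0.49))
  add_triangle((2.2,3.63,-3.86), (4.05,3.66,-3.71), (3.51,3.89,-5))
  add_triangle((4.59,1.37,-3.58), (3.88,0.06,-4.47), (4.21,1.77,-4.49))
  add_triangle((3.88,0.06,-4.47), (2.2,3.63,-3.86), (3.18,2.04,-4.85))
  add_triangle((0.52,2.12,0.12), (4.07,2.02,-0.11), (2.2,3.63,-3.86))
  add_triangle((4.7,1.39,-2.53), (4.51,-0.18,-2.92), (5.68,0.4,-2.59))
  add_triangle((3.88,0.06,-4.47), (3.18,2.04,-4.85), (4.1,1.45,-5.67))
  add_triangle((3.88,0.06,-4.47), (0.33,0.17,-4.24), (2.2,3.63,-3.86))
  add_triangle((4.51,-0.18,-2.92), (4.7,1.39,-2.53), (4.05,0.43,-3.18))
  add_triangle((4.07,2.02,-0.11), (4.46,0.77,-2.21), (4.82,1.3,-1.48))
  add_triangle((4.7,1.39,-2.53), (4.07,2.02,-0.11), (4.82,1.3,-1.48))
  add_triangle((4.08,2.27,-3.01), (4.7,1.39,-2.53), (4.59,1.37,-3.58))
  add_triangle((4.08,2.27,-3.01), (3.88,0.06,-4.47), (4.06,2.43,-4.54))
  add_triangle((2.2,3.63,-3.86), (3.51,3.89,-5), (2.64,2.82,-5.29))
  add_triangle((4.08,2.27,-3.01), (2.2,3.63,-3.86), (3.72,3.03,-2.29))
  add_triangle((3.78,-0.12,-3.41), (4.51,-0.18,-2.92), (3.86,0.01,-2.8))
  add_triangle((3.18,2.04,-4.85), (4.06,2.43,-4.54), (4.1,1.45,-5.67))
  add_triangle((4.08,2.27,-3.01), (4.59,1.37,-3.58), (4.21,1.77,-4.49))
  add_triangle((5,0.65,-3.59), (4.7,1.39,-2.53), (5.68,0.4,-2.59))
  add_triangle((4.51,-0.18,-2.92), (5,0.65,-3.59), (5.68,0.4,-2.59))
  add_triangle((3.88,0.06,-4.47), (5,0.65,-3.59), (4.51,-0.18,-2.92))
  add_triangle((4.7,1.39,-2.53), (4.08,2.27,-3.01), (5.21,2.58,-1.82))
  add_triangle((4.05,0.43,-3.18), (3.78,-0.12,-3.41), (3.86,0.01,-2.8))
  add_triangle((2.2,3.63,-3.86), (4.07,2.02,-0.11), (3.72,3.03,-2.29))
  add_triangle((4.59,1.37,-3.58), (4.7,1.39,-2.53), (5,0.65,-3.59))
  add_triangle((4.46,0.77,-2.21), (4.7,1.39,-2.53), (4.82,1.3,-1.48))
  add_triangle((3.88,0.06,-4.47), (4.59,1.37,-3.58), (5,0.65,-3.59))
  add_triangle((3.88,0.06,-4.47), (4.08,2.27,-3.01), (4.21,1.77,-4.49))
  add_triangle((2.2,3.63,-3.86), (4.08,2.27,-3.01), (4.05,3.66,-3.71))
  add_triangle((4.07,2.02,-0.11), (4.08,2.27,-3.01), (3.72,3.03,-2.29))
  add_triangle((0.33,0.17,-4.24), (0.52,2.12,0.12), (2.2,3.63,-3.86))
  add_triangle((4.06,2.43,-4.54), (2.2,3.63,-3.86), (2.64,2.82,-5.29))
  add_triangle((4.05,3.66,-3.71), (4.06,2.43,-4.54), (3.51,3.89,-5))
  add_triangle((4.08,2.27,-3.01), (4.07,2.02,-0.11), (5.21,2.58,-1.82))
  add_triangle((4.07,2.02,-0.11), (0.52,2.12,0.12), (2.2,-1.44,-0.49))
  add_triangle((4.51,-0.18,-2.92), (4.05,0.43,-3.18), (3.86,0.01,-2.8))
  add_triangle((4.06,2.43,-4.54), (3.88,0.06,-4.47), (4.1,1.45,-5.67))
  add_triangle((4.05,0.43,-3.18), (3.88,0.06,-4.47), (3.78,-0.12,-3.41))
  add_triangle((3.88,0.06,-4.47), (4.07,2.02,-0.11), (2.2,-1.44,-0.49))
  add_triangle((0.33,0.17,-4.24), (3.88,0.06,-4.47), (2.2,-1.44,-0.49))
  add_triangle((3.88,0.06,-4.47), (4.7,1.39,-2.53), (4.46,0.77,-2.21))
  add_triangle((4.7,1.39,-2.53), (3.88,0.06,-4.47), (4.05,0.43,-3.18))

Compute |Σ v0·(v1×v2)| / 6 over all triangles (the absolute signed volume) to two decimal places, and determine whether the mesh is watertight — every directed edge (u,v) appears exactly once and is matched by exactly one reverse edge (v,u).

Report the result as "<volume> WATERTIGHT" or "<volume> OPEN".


Per-triangle v0·(v1×v2)/6:
  t1: +0.1100
  t2: -1.6301
  t3: +1.0643
  t4: +1.9285
  t5: -3.7921
  t6: +1.0838
  t7: +1.5805
  t8: -1.0526
  t9: +5.0309
  t10: -1.0479
  t11: -0.1547
  t12: +8.8343
  t13: -0.8896
  t14: -0.2264
  t15: +0.9173
  t16: +0.9159
  t17: +2.3916
  t18: +1.1112
  t19: +2.2042
  t20: -0.1117
  t21: +0.9795
  t22: +1.0387
  t23: +1.2043
  t24: +0.8606
  t25: +1.1933
  t26: +1.4825
  t27: -0.2005
  t28: +0.7179
  t29: +0.7289
  t30: +0.4606
  t31: +1.1906
  t32: -1.3497
  t33: -0.9583
  t34: +1.9644
  t35: +1.5523
  t36: -2.4850
  t37: +1.8904
  t38: +0.2905
  t39: -0.3135
  t40: -0.0650
  t41: +1.5721
  t42: -0.3959
  t43: +6.9521
  t44: +3.4612
  t45: +1.1867
  t46: -0.5804
Σ = +40.6458 → |volume| = 40.65

Directed edges: 138 total; 6 unmatched, e.g. (2.2,3.63,-3.86)→(3.18,2.04,-4.85) → open.

40.65 OPEN


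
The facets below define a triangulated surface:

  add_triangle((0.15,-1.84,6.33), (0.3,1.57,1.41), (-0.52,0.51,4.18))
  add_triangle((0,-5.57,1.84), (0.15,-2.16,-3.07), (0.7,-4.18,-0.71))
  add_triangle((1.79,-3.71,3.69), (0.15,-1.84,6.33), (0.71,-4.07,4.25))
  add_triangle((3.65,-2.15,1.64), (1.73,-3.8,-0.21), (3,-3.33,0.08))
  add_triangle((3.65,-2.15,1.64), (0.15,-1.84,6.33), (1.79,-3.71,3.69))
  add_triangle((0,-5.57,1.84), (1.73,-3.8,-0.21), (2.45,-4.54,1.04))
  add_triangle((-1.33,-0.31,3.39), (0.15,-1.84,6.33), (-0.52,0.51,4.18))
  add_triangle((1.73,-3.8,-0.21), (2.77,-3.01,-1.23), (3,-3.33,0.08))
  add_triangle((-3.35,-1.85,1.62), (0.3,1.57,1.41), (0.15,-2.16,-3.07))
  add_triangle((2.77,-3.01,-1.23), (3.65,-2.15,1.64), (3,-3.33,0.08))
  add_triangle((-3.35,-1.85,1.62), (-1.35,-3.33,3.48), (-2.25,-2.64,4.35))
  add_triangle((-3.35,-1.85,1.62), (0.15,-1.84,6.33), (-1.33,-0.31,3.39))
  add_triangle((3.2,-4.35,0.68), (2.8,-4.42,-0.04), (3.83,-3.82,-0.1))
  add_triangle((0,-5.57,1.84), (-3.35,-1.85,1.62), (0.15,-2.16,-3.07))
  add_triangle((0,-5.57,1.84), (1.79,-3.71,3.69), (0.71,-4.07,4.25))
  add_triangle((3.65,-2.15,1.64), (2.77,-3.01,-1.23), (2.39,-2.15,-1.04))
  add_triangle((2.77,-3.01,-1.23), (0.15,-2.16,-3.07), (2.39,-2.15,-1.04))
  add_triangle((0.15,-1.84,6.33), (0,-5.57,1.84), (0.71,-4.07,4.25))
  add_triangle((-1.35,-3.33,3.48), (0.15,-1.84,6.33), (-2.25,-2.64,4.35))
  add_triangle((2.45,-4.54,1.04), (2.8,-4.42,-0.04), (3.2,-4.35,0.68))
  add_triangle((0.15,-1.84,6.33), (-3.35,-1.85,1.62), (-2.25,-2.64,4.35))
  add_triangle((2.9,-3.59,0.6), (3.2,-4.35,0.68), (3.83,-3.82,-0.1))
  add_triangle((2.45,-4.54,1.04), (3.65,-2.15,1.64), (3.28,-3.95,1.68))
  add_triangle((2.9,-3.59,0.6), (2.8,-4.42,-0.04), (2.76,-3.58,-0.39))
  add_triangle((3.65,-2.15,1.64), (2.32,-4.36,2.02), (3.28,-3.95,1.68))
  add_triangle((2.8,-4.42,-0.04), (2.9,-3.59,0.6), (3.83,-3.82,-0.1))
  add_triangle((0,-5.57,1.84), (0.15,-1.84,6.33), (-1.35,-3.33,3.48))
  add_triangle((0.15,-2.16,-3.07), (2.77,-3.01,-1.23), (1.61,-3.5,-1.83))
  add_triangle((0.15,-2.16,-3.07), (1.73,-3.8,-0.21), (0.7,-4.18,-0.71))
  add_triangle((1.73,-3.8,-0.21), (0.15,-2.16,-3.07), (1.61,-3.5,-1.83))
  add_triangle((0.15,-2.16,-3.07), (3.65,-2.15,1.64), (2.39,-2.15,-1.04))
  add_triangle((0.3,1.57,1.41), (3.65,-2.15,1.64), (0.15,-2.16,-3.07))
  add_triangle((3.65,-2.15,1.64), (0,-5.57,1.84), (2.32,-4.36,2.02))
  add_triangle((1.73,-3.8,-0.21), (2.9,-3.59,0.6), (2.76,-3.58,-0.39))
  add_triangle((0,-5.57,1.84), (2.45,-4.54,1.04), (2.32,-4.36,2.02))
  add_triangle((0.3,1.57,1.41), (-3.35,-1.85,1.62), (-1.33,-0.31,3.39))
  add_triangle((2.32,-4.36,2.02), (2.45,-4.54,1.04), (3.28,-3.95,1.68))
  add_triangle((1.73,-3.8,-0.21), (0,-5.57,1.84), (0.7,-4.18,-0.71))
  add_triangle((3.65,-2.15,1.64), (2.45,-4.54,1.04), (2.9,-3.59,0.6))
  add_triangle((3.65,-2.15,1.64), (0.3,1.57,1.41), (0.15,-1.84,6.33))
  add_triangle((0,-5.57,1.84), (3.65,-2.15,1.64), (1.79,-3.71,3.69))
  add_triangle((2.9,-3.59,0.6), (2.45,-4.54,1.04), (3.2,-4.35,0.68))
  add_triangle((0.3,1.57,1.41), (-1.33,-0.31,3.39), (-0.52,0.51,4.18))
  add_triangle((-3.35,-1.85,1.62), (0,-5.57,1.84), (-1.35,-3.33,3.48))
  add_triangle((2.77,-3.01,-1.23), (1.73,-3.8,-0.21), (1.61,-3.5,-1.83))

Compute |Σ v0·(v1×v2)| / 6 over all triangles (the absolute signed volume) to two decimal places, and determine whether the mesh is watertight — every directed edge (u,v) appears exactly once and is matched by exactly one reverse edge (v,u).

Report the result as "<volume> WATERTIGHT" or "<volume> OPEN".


100.70 OPEN

Per-triangle v0·(v1×v2)/6:
  t1: +1.7782
  t2: +2.1675
  t3: +3.3962
  t4: +1.2064
  t5: +7.0423
  t6: +2.5943
  t7: +2.1256
  t8: +1.2337
  t9: +0.4029
  t10: +1.2896
  t11: +2.5011
  t12: +4.4664
  t13: +0.7687
  t14: +11.6260
  t15: +3.2038
  t16: +0.6552
  t17: +0.6003
  t18: +3.3670
  t19: +3.6767
  t20: +0.5796
  t21: +1.4936
  t22: +0.1596
  t23: +0.4632
  t24: +0.3942
  t25: +0.8245
  t26: -0.6872
  t27: +7.5027
  t28: +1.3991
  t29: +1.9953
  t30: +0.8948
  t31: -1.2475
  t32: +1.7267
  t33: +0.0382
  t34: -0.7255
  t35: +2.3087
  t36: +1.7852
  t37: +0.9067
  t38: +2.4057
  t39: +1.2548
  t40: +8.0134
  t41: +6.8055
  t42: +0.0871
  t43: +0.6449
  t44: +6.1371
  t45: +1.4396
Σ = +100.7018 → |volume| = 100.70

Directed edges: 135 total; 7 unmatched, e.g. (3.65,-2.15,1.64)→(1.73,-3.8,-0.21) → open.


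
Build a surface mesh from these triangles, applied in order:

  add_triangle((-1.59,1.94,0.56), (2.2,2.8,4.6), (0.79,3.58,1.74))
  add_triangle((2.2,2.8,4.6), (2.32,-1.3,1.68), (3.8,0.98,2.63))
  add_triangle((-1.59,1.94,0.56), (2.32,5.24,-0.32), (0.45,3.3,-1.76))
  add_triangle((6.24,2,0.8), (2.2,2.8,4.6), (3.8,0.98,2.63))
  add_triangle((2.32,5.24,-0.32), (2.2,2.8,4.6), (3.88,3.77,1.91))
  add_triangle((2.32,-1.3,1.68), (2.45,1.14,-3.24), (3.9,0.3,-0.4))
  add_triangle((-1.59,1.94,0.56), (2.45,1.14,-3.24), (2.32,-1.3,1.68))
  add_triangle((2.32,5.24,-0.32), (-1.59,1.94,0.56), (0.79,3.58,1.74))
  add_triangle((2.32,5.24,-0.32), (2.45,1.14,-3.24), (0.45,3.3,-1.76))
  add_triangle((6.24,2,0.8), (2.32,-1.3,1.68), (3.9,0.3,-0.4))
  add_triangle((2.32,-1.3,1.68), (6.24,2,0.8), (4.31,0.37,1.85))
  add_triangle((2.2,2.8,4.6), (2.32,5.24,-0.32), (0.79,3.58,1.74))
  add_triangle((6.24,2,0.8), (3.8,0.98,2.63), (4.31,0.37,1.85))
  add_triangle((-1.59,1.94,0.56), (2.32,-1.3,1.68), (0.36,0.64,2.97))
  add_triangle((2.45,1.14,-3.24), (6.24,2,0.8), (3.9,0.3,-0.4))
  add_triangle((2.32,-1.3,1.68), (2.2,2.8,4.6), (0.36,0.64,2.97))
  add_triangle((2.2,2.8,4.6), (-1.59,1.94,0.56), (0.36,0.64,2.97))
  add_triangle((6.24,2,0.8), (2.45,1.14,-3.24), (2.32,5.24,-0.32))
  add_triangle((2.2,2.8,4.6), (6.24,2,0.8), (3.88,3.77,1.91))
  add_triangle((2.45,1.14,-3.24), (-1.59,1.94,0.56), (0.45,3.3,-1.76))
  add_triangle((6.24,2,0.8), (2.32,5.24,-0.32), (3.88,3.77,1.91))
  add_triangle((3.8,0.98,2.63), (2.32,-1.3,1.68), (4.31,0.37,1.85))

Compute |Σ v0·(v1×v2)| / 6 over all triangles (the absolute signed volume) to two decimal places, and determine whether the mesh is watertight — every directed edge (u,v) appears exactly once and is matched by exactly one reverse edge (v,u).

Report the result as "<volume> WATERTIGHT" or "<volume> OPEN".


87.52 WATERTIGHT

Per-triangle v0·(v1×v2)/6:
  t1: +3.5389
  t2: +3.8049
  t3: +3.9323
  t4: +5.7370
  t5: +7.4169
  t6: +1.6859
  t7: -3.6967
  t8: +3.7179
  t9: +5.4471
  t10: +3.2788
  t11: +1.3032
  t12: +4.9553
  t13: +1.9329
  t14: -0.5420
  t15: +3.8435
  t16: +3.2461
  t17: +2.9635
  t18: +16.3921
  t19: +8.2678
  t20: +0.6722
  t21: +8.2278
  t22: +1.3970
Σ = +87.5222 → |volume| = 87.52

Directed edges: 66 total, each appears once with its reverse present → watertight.


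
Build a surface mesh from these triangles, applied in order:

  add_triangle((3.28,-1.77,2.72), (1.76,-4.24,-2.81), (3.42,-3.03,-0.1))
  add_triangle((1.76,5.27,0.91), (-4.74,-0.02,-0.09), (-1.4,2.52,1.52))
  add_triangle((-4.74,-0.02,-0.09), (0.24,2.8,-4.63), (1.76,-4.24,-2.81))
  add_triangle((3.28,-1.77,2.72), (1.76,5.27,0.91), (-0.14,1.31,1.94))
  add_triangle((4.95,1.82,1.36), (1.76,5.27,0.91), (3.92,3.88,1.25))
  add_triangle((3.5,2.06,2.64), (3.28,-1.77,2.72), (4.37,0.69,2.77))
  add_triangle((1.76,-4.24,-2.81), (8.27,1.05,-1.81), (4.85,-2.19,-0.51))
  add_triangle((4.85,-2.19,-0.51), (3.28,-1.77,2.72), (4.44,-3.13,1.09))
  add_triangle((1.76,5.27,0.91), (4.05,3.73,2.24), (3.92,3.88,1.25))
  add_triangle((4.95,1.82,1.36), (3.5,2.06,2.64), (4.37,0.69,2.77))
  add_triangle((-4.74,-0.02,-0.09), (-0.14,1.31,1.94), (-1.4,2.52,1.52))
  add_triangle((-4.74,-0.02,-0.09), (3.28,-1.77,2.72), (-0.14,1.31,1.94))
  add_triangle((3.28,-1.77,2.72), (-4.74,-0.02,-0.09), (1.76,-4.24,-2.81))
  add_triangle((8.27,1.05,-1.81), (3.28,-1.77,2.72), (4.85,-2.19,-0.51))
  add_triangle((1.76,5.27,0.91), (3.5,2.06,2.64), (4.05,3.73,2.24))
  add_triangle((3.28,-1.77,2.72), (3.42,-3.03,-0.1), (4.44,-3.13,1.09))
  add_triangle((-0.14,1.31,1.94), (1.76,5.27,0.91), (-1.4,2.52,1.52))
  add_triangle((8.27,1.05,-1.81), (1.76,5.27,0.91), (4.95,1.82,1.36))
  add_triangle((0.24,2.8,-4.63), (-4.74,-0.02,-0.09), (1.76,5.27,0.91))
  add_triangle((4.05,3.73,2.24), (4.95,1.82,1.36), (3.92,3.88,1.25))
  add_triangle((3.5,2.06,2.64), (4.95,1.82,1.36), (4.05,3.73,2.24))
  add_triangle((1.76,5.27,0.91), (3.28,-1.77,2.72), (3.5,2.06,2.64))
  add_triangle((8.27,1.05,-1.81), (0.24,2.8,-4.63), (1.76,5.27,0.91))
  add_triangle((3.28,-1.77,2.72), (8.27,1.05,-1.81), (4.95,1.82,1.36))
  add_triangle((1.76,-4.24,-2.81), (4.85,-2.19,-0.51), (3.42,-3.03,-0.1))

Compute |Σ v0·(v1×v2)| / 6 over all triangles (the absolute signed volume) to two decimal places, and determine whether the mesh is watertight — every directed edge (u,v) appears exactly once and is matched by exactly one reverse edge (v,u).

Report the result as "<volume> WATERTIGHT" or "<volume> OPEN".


188.43 OPEN

Per-triangle v0·(v1×v2)/6:
  t1: +2.5166
  t2: +4.6806
  t3: +21.8385
  t4: +7.3618
  t5: -0.1982
  t6: +1.4059
  t7: +12.7703
  t8: +2.4239
  t9: +2.2498
  t10: +2.2704
  t11: +2.2752
  t12: +5.4894
  t13: +12.9249
  t14: +11.6333
  t15: +1.6847
  t16: +0.5001
  t17: +2.8240
  t18: +14.8685
  t19: +21.2062
  t20: +1.9482
  t21: +2.3839
  t22: -0.2939
  t23: +36.7843
  t24: +13.0095
  t25: +3.8755
Σ = +188.4333 → |volume| = 188.43

Directed edges: 75 total; 9 unmatched, e.g. (0.24,2.8,-4.63)→(1.76,-4.24,-2.81) → open.


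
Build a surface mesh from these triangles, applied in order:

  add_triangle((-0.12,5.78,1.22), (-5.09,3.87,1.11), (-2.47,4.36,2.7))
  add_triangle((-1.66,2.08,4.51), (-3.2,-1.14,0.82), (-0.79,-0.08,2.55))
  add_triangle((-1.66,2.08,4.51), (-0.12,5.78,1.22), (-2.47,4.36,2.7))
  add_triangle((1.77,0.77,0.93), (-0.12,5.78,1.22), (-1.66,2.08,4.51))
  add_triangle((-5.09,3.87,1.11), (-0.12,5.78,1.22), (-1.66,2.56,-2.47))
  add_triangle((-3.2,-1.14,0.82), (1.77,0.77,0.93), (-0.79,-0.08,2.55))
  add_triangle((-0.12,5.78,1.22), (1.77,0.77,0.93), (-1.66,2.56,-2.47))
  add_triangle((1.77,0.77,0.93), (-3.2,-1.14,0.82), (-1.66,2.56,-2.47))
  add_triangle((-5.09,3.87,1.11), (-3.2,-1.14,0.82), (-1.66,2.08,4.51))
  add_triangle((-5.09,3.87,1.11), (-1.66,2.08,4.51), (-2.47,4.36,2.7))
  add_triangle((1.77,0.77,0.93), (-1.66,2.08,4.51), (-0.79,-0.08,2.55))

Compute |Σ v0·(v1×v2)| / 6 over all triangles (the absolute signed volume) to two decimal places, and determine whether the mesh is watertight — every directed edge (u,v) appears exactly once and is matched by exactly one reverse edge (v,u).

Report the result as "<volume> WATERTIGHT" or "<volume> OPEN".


Per-triangle v0·(v1×v2)/6:
  t1: +7.9169
  t2: +2.9058
  t3: +6.5596
  t4: +8.1995
  t5: +14.9816
  t6: -0.0259
  t7: +3.9913
  t8: -2.5407
  t9: +12.6578
  t10: +7.2343
  t11: +2.0324
Σ = +63.9126 → |volume| = 63.91

Directed edges: 33 total; 3 unmatched, e.g. (-1.66,2.56,-2.47)→(-5.09,3.87,1.11) → open.

63.91 OPEN
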